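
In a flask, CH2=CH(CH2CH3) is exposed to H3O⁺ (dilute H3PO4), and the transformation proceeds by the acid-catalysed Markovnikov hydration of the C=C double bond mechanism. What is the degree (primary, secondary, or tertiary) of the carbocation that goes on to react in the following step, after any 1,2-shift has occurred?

secondary

Step 1: Protonation of the alkene by H3O⁺: the π bond acts as the nucleophile and picks up H⁺, giving the more stable (Markovnikov) secondary carbocation. H2O is released.
No single 1,2-shift to an adjacent carbon would give a more-substituted cation, so no rearrangement occurs.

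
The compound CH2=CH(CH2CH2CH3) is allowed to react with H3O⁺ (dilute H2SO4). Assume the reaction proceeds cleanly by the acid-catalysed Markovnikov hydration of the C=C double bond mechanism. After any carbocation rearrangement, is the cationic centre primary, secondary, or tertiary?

Step 1: The π electrons of the C=C bond attack a proton of H3O⁺; Markovnikov addition places the new C–H on the less-substituted alkene carbon, so the positive charge ends up on the more-substituted carbon — a secondary carbocation. H2O is released.
No single 1,2-shift to an adjacent carbon would give a more-substituted cation, so no rearrangement occurs.

secondary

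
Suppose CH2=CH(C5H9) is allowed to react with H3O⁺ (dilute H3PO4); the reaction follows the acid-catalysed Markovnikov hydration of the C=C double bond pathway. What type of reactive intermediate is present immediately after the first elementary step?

secondary carbocation

Step 1: The π electrons of the C=C bond attack a proton of H3O⁺; Markovnikov addition places the new C–H on the less-substituted alkene carbon, so the positive charge ends up on the more-substituted carbon — a secondary carbocation. H2O is released.
After step 1 the species present is a secondary carbocation.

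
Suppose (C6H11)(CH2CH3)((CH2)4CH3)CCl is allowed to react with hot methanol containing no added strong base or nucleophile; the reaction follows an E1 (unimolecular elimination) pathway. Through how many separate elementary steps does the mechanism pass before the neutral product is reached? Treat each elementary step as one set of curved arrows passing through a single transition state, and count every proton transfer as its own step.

Step 1: Ionisation: the C–Cl σ-bond cleaves heterolytically; both bonding electrons depart with Cl⁻, leaving a tertiary carbocation at the α-carbon.
(No 1,2-shift: no single shift to an adjacent carbon would give a more stable cation.)
Step 2: A methanol molecule (solvent) deprotonates a β-carbon; as the C–H bond breaks, those electrons form the new alkene π bond.
Total: 2 elementary steps.

2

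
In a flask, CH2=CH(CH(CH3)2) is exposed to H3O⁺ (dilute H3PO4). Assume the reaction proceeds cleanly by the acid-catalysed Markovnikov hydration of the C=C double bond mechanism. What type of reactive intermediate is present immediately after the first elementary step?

Step 1: Electrophilic addition begins with the π(C=C) electrons forming a bond to the proton of H3O⁺. Following Markovnikov's rule, the resulting cation is secondary. H2O is released.
After step 1 the species present is a secondary carbocation.

secondary carbocation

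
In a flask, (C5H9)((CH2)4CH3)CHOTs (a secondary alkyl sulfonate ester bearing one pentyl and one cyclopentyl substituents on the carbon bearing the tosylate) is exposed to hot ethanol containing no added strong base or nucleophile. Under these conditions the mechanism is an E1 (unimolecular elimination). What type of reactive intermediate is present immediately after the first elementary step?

Step 1: Ionisation: the C–O σ-bond cleaves heterolytically; both bonding electrons depart with TsO⁻, leaving a secondary carbocation at the α-carbon.
After step 1 the species present is a secondary carbocation.

secondary carbocation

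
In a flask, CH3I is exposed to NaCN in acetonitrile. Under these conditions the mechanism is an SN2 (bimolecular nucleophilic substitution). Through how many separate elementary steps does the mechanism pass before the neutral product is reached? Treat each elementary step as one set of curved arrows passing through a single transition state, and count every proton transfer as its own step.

Step 1: Backside attack by CN⁻ on the carbon bearing the iodide: the new C–C bond forms as the C–I bond breaks, with Walden inversion at carbon.
Total: 1 elementary step.

1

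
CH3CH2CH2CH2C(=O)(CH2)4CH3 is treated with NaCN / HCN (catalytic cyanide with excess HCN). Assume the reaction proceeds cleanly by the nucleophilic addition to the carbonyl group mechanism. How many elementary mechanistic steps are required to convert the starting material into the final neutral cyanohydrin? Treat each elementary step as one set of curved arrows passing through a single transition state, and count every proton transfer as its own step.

2

Step 1: Nucleophilic addition: CN⁻ adds to the carbonyl carbon, pushing the π(C=O) electron pair onto oxygen and giving a tetrahedral alkoxide.
Step 2: Proton transfer from HCN to the alkoxide furnishes a cyanohydrin (and releases another CN⁻ to continue the reaction).
Total: 2 elementary steps.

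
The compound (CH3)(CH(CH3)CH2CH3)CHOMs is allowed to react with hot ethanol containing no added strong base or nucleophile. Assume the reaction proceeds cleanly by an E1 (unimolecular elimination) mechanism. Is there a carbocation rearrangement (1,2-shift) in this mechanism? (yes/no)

yes

The first-formed carbocation is secondary.
The adjacent sec-butyl carbon already bears 2 other carbon substituents and has a hydrogen to migrate; after a 1,2-hydride shift from that carbon the positive charge sits on a tertiary centre.
Tertiary is more stable than secondary, so the shift occurs.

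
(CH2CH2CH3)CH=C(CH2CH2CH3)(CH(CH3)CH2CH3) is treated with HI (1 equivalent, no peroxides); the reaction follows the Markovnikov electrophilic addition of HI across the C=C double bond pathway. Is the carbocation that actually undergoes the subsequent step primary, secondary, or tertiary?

Step 1: Electrophilic addition begins with the π(C=C) electrons forming a bond to the proton of HI. Following Markovnikov's rule, the resulting cation is tertiary. The H–I bond breaks heterolytically, releasing I⁻.
No single 1,2-shift to an adjacent carbon would give a more-substituted cation, so no rearrangement occurs.

tertiary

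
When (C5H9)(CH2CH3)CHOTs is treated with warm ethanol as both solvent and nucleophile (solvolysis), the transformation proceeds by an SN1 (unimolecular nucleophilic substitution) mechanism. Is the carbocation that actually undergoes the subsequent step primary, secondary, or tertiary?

Step 1: Unassisted departure of TsO⁻ (taking the C–O bonding pair) generates a secondary carbocation.
Step 2: A 1,2-hydride shift from the adjacent cyclopentyl carbon moves the positive charge from the secondary centre to an adjacent carbon, generating a more stable tertiary carbocation.
The cation rearranges from secondary to tertiary via a 1,2-hydride shift from the adjacent cyclopentyl carbon; the tertiary cation is what reacts next.

tertiary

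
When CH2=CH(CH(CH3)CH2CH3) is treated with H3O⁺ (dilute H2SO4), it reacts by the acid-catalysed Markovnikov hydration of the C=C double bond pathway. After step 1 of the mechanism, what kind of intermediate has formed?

Step 1: Electrophilic addition begins with the π(C=C) electrons forming a bond to the proton of H3O⁺. Following Markovnikov's rule, the resulting cation is secondary. H2O is released.
After step 1 the species present is a secondary carbocation.

secondary carbocation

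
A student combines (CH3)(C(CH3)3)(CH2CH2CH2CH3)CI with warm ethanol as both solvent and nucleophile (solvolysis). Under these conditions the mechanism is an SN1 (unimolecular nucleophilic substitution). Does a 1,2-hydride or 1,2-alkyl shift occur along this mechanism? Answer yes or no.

no

The first-formed carbocation is tertiary.
No single 1,2-shift to an adjacent carbon would produce a more-substituted cation than the one already present, so no rearrangement occurs.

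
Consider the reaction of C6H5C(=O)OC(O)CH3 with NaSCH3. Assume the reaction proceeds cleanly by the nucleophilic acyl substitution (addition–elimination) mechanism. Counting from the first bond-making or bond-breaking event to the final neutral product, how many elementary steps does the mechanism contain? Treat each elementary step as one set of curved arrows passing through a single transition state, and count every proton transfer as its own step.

2

Step 1: A lone pair on the S of CH3S⁻ attacks the electrophilic acyl carbon; the π(C=O) electrons move onto oxygen, giving a tetrahedral intermediate.
Step 2: An oxygen lone pair re-forms the C=O π bond as the C–O σ-bond breaks; CH3CO2⁻ is expelled.
Total: 2 elementary steps.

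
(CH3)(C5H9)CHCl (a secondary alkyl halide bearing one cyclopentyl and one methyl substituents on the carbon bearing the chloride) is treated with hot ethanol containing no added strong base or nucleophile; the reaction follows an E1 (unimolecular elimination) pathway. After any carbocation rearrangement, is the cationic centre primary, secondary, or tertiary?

Step 1: The C–Cl bond breaks with both electrons going to the chloride; Cl⁻ leaves and a secondary carbocation remains.
Step 2: Carbocation rearrangement: a 1,2-hydride shift from the adjacent cyclopentyl carbon converts the initially-formed secondary cation into the more stable tertiary cation.
The cation rearranges from secondary to tertiary via a 1,2-hydride shift from the adjacent cyclopentyl carbon; the tertiary cation is what reacts next.

tertiary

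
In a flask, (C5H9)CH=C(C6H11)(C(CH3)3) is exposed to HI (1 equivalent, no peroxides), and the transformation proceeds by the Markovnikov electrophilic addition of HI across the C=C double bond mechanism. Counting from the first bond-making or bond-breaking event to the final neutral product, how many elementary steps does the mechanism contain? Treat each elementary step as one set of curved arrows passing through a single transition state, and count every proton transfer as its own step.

Step 1: Electrophilic addition begins with the π(C=C) electrons forming a bond to the proton of HI. Following Markovnikov's rule, the resulting cation is tertiary. The H–I bond breaks heterolytically, releasing I⁻.
(No 1,2-shift: no single shift to an adjacent carbon would give a more stable cation.)
Step 2: Nucleophilic attack by I⁻ on the carbocation completes the addition, giving R–I.
Total: 2 elementary steps.

2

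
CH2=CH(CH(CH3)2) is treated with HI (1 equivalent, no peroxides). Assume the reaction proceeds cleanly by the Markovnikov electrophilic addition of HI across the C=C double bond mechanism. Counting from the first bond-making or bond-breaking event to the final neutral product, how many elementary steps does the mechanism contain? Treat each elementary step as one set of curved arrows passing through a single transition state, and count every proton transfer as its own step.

Step 1: Protonation of the alkene by HI: the π bond acts as the nucleophile and picks up H⁺, giving the more stable (Markovnikov) secondary carbocation. The H–I bond breaks heterolytically, releasing I⁻.
Step 2: A 1,2-hydride shift from the adjacent isopropyl carbon moves the positive charge from the secondary centre to an adjacent carbon, generating a more stable tertiary carbocation.
Step 3: The I⁻ anion donates a lone pair to the carbocation, forming the new C–I σ-bond and giving the neutral alkyl halide.
Total: 3 elementary steps.

3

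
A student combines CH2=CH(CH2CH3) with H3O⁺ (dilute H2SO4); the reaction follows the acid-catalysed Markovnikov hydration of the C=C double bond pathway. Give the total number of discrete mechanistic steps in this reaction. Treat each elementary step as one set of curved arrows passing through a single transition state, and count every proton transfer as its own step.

Step 1: Protonation of the alkene by H3O⁺: the π bond acts as the nucleophile and picks up H⁺, giving the more stable (Markovnikov) secondary carbocation. H2O is released.
(No 1,2-shift: no single shift to an adjacent carbon would give a more stable cation.)
Step 2: Nucleophilic capture of the cation by H2O produces the protonated alcohol (an oxonium ion).
Step 3: Deprotonation of the oxonium ion by a water molecule delivers the neutral alcohol and regenerates the acid catalyst.
Total: 3 elementary steps.

3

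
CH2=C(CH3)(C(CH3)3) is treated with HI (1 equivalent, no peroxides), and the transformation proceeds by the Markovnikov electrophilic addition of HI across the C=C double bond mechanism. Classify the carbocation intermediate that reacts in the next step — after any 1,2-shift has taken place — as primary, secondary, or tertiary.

tertiary

Step 1: Electrophilic addition begins with the π(C=C) electrons forming a bond to the proton of HI. Following Markovnikov's rule, the resulting cation is tertiary. The H–I bond breaks heterolytically, releasing I⁻.
No single 1,2-shift to an adjacent carbon would give a more-substituted cation, so no rearrangement occurs.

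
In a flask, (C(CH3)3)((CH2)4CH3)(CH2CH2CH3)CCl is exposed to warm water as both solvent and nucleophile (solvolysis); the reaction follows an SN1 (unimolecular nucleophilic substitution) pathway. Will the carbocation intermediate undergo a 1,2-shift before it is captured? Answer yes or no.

no

The first-formed carbocation is tertiary.
No single 1,2-shift to an adjacent carbon would produce a more-substituted cation than the one already present, so no rearrangement occurs.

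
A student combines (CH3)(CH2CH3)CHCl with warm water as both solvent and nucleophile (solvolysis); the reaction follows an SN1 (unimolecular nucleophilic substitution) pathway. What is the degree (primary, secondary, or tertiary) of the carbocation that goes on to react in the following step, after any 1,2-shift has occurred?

Step 1: Ionisation: the C–Cl σ-bond cleaves heterolytically; both bonding electrons depart with Cl⁻, leaving a secondary carbocation at the α-carbon.
No single 1,2-shift to an adjacent carbon would give a more-substituted cation, so no rearrangement occurs.

secondary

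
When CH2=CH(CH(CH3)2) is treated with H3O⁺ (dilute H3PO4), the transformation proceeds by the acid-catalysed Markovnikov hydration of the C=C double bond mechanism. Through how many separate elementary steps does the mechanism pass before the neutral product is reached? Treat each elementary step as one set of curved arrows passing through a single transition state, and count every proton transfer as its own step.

Step 1: Protonation of the alkene by H3O⁺: the π bond acts as the nucleophile and picks up H⁺, giving the more stable (Markovnikov) secondary carbocation. H2O is released.
Step 2: A 1,2-hydride shift from the adjacent isopropyl carbon moves the positive charge from the secondary centre to an adjacent carbon, generating a more stable tertiary carbocation.
Step 3: Water acts as the nucleophile: an oxygen lone pair bonds to the cationic carbon, giving an oxonium-ion intermediate.
Step 4: H2O removes a proton from the oxonium oxygen, regenerating H3O⁺ and giving the neutral alcohol.
Total: 4 elementary steps.

4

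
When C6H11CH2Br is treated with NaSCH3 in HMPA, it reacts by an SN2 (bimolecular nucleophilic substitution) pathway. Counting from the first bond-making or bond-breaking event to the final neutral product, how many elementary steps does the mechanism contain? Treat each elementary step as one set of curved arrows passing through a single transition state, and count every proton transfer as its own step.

Step 1: Backside attack by CH3S⁻ on the carbon bearing the bromide: the new C–S bond forms as the C–Br bond breaks, with Walden inversion at carbon.
Total: 1 elementary step.

1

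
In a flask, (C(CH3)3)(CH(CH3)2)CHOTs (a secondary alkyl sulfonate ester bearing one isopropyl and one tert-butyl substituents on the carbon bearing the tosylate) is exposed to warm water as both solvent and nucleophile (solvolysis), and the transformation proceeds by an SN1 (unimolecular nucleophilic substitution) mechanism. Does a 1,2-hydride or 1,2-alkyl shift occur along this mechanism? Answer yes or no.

yes

The first-formed carbocation is secondary.
The adjacent isopropyl carbon already bears 2 other carbon substituents and has a hydrogen to migrate; after a 1,2-hydride shift from that carbon the positive charge sits on a tertiary centre.
Tertiary is more stable than secondary, so the shift occurs.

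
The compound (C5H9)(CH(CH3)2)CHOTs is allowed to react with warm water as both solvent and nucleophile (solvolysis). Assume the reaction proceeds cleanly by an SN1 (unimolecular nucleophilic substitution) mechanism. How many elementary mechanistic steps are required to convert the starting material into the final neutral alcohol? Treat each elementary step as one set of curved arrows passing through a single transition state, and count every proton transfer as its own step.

Step 1: The C–O bond breaks with both electrons going to the tosylate; TsO⁻ leaves and a secondary carbocation remains.
Step 2: A 1,2-hydride shift from the adjacent cyclopentyl carbon moves the positive charge from the secondary centre to an adjacent carbon, generating a more stable tertiary carbocation.
Step 3: A lone pair on the oxygen of H2O attacks the carbocation, forming a new C–O σ-bond and an oxonium ion.
Step 4: A second solvent molecule removes the proton on oxygen, giving the neutral alcohol product.
Total: 4 elementary steps.

4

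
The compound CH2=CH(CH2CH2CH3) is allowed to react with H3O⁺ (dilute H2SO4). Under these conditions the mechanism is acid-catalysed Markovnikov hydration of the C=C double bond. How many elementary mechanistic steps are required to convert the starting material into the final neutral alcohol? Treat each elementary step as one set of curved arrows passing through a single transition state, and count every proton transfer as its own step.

Step 1: Protonation of the alkene by H3O⁺: the π bond acts as the nucleophile and picks up H⁺, giving the more stable (Markovnikov) secondary carbocation. H2O is released.
(No 1,2-shift: no single shift to an adjacent carbon would give a more stable cation.)
Step 2: A lone pair on the oxygen of H2O attacks the carbocation, forming a C–O bond and an oxonium ion (a protonated alcohol).
Step 3: Deprotonation of the oxonium ion by a water molecule delivers the neutral alcohol and regenerates the acid catalyst.
Total: 3 elementary steps.

3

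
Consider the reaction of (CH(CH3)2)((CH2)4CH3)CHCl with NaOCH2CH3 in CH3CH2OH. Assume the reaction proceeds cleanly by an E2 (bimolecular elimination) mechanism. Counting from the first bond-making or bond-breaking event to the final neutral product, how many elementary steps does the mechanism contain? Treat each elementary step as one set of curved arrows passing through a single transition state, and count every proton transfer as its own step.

Step 1: In one step, CH3CH2O⁻ pulls off a β-proton, the C–Cl bond cleaves, and a C=C double bond forms between the α- and β-carbons (E2, anti elimination).
Total: 1 elementary step.

1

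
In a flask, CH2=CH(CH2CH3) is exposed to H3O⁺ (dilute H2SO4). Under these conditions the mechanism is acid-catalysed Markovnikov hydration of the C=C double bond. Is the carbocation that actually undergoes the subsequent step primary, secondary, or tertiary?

Step 1: Protonation of the alkene by H3O⁺: the π bond acts as the nucleophile and picks up H⁺, giving the more stable (Markovnikov) secondary carbocation. H2O is released.
No single 1,2-shift to an adjacent carbon would give a more-substituted cation, so no rearrangement occurs.

secondary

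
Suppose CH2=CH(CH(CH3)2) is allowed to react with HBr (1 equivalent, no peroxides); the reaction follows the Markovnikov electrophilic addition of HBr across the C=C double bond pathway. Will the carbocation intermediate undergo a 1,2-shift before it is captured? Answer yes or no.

The first-formed carbocation is secondary.
The adjacent isopropyl carbon already bears 2 other carbon substituents and has a hydrogen to migrate; after a 1,2-hydride shift from that carbon the positive charge sits on a tertiary centre.
Tertiary is more stable than secondary, so the shift occurs.

yes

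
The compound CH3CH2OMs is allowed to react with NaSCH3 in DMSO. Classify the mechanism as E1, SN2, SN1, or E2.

SN2

Conditions: a primary substrate with a strong nucleophile in the polar aprotic solvent DMSO.
These conditions are the textbook signature of the SN2 pathway.
An unhindered substrate with a strong nucleophile in a polar aprotic solvent favours one-step backside displacement.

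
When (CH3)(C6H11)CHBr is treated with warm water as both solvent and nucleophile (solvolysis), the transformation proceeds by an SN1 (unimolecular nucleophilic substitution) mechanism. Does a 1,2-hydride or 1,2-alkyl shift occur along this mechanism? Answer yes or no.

yes

The first-formed carbocation is secondary.
The adjacent cyclohexyl carbon already bears 2 other carbon substituents and has a hydrogen to migrate; after a 1,2-hydride shift from that carbon the positive charge sits on a tertiary centre.
Tertiary is more stable than secondary, so the shift occurs.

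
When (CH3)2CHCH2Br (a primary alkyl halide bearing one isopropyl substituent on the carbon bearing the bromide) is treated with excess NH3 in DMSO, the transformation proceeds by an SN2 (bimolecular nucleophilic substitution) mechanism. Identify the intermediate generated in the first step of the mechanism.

ammonium ion

Step 1: A lone pair on the N of NH3 attacks the α-carbon from the back side while the C–Br bond breaks; both bonding electrons leave with Br⁻. The product of this concerted step is an alkylammonium ion.
After step 1 the species present is an ammonium ion.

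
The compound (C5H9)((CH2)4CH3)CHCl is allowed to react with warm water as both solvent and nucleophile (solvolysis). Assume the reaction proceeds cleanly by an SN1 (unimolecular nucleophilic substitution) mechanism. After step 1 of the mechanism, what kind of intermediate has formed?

secondary carbocation

Step 1: Rate-determining heterolysis of the C–Cl bond gives Cl⁻ and a secondary carbocation.
After step 1 the species present is a secondary carbocation.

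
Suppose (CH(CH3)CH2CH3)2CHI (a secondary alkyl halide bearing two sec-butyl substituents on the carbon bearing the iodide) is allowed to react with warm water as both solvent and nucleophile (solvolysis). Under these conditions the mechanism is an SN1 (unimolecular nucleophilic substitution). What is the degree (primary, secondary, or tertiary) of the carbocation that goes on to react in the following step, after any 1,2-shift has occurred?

tertiary

Step 1: The C–I bond breaks with both electrons going to the iodide; I⁻ leaves and a secondary carbocation remains.
Step 2: A hydride (H with its bonding pair) migrates from the adjacent sec-butyl carbon to the cationic centre — a 1,2-hydride shift — upgrading the secondary cation to a tertiary one.
The cation rearranges from secondary to tertiary via a 1,2-hydride shift from the adjacent sec-butyl carbon; the tertiary cation is what reacts next.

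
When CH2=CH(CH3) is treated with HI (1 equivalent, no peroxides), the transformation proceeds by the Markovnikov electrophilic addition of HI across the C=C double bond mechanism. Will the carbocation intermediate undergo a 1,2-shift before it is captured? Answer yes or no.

no

The first-formed carbocation is secondary.
No single 1,2-shift to an adjacent carbon would produce a more-substituted cation than the one already present, so no rearrangement occurs.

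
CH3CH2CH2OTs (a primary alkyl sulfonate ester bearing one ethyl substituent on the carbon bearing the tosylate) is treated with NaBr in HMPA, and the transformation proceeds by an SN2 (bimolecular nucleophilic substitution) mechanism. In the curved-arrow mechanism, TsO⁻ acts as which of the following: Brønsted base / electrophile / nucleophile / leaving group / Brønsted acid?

Step 1: Br⁻ attacks the back face of the α-carbon while TsO⁻ departs with the C–O bonding pair — a single concerted displacement through a pentacoordinate transition state.
TsO⁻ departs with both electrons of the breaking σ-bond — that is the definition of a leaving group.

leaving group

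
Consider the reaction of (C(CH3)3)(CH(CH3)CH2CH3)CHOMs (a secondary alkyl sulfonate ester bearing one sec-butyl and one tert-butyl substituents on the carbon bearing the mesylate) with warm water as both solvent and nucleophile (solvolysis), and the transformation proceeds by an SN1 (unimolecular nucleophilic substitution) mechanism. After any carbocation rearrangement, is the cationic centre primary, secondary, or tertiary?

tertiary

Step 1: Unassisted departure of MsO⁻ (taking the C–O bonding pair) generates a secondary carbocation.
Step 2: Carbocation rearrangement: a 1,2-hydride shift from the adjacent sec-butyl carbon converts the initially-formed secondary cation into the more stable tertiary cation.
The cation rearranges from secondary to tertiary via a 1,2-hydride shift from the adjacent sec-butyl carbon; the tertiary cation is what reacts next.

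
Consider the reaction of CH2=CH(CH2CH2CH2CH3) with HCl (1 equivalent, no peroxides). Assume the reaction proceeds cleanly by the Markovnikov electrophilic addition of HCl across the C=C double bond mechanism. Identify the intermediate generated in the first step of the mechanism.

secondary carbocation

Step 1: Electrophilic addition begins with the π(C=C) electrons forming a bond to the proton of HCl. Following Markovnikov's rule, the resulting cation is secondary. The H–Cl bond breaks heterolytically, releasing Cl⁻.
After step 1 the species present is a secondary carbocation.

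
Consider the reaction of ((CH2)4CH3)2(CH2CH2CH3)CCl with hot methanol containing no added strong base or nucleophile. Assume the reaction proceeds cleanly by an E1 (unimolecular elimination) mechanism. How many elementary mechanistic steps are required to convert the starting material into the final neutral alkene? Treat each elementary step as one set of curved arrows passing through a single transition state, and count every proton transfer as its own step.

Step 1: Rate-determining heterolysis of the C–Cl bond gives Cl⁻ and a tertiary carbocation.
(No 1,2-shift: no single shift to an adjacent carbon would give a more stable cation.)
Step 2: A weak base (a methanol molecule from the solvent) removes a proton from a carbon adjacent to the cationic centre; the electrons of that C–H bond become the new π(C=C) bond, giving the alkene.
Total: 2 elementary steps.

2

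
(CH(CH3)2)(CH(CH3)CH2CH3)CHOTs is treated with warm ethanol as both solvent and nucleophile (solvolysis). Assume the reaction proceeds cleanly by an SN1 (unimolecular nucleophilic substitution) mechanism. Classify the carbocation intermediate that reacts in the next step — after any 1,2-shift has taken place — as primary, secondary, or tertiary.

tertiary

Step 1: Ionisation: the C–O σ-bond cleaves heterolytically; both bonding electrons depart with TsO⁻, leaving a secondary carbocation at the α-carbon.
Step 2: Carbocation rearrangement: a 1,2-hydride shift from the adjacent sec-butyl carbon converts the initially-formed secondary cation into the more stable tertiary cation.
The cation rearranges from secondary to tertiary via a 1,2-hydride shift from the adjacent sec-butyl carbon; the tertiary cation is what reacts next.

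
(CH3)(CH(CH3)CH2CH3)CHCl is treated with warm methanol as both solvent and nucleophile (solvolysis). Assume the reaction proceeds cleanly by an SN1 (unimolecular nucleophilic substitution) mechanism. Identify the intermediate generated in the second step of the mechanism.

tertiary carbocation

Step 1: The C–Cl bond breaks with both electrons going to the chloride; Cl⁻ leaves and a secondary carbocation remains.
Step 2: A hydride (H with its bonding pair) migrates from the adjacent sec-butyl carbon to the cationic centre — a 1,2-hydride shift — upgrading the secondary cation to a tertiary one.
After step 2 the species present is a tertiary carbocation.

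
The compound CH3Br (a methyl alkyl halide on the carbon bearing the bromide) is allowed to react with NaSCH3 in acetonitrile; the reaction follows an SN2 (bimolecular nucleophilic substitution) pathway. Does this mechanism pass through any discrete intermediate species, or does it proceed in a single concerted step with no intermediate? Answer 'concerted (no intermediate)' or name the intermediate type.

concerted (no intermediate)

Backside attack by CH3S⁻ on the carbon bearing the bromide: the new C–S bond forms as the C–Br bond breaks, with Walden inversion at carbon.
All bond changes occur in one transition state; no discrete intermediate is formed.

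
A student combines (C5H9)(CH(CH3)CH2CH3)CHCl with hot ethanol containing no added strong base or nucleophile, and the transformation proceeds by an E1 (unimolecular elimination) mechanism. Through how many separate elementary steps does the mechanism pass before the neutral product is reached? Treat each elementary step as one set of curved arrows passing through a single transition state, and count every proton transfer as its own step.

3

Step 1: The C–Cl bond breaks with both electrons going to the chloride; Cl⁻ leaves and a secondary carbocation remains.
Step 2: A 1,2-hydride shift from the adjacent cyclopentyl carbon moves the positive charge from the secondary centre to an adjacent carbon, generating a more stable tertiary carbocation.
Step 3: An ethanol molecule (solvent) deprotonates a β-carbon; as the C–H bond breaks, those electrons form the new alkene π bond.
Total: 3 elementary steps.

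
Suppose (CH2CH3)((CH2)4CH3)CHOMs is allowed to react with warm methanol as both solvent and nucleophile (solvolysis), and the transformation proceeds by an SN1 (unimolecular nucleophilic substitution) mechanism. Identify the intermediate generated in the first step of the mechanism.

secondary carbocation

Step 1: Rate-determining heterolysis of the C–O bond gives MsO⁻ and a secondary carbocation.
After step 1 the species present is a secondary carbocation.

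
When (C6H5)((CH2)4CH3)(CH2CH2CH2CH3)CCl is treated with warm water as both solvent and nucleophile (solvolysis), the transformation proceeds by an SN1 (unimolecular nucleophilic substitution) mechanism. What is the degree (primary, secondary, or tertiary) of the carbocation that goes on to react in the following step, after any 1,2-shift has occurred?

tertiary

Step 1: The C–Cl bond breaks with both electrons going to the chloride; Cl⁻ leaves and a tertiary carbocation remains.
No single 1,2-shift to an adjacent carbon would give a more-substituted cation, so no rearrangement occurs.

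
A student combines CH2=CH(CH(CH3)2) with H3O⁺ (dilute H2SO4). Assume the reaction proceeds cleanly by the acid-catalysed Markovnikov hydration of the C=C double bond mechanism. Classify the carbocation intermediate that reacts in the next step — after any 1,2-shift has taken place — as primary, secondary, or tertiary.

Step 1: The π electrons of the C=C bond attack a proton of H3O⁺; Markovnikov addition places the new C–H on the less-substituted alkene carbon, so the positive charge ends up on the more-substituted carbon — a secondary carbocation. H2O is released.
Step 2: A 1,2-hydride shift from the adjacent isopropyl carbon moves the positive charge from the secondary centre to an adjacent carbon, generating a more stable tertiary carbocation.
The cation rearranges from secondary to tertiary via a 1,2-hydride shift from the adjacent isopropyl carbon; the tertiary cation is what reacts next.

tertiary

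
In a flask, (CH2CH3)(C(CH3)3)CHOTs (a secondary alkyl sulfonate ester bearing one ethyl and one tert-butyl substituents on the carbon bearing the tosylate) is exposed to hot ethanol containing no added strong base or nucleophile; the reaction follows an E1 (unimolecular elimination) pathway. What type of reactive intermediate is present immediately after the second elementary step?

tertiary carbocation

Step 1: Unassisted departure of TsO⁻ (taking the C–O bonding pair) generates a secondary carbocation.
Step 2: A 1,2-methyl shift from the adjacent tert-butyl carbon moves the positive charge from the secondary centre to an adjacent carbon, generating a more stable tertiary carbocation.
After step 2 the species present is a tertiary carbocation.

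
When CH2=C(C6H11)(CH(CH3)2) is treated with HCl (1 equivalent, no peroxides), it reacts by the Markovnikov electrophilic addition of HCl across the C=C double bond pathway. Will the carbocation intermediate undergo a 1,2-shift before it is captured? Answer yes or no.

The first-formed carbocation is tertiary.
No single 1,2-shift to an adjacent carbon would produce a more-substituted cation than the one already present, so no rearrangement occurs.

no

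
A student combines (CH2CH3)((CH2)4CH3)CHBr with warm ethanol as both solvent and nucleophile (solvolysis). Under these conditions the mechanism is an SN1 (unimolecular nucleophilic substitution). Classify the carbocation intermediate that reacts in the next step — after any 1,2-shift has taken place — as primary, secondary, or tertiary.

Step 1: Unassisted departure of Br⁻ (taking the C–Br bonding pair) generates a secondary carbocation.
No single 1,2-shift to an adjacent carbon would give a more-substituted cation, so no rearrangement occurs.

secondary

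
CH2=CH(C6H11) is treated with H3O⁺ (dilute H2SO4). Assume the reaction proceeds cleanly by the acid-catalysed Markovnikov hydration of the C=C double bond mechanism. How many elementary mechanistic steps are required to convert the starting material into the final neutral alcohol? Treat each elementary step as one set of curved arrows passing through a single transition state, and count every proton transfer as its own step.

Step 1: Protonation of the alkene by H3O⁺: the π bond acts as the nucleophile and picks up H⁺, giving the more stable (Markovnikov) secondary carbocation. H2O is released.
Step 2: A 1,2-hydride shift from the adjacent cyclohexyl carbon moves the positive charge from the secondary centre to an adjacent carbon, generating a more stable tertiary carbocation.
Step 3: Water acts as the nucleophile: an oxygen lone pair bonds to the cationic carbon, giving an oxonium-ion intermediate.
Step 4: Deprotonation of the oxonium ion by a water molecule delivers the neutral alcohol and regenerates the acid catalyst.
Total: 4 elementary steps.

4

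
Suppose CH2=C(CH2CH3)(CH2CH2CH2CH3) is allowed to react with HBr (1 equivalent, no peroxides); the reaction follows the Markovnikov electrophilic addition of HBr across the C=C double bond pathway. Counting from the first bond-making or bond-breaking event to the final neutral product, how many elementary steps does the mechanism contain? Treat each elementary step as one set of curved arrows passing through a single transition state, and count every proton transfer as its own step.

Step 1: Protonation of the alkene by HBr: the π bond acts as the nucleophile and picks up H⁺, giving the more stable (Markovnikov) tertiary carbocation. The H–Br bond breaks heterolytically, releasing Br⁻.
(No 1,2-shift: no single shift to an adjacent carbon would give a more stable cation.)
Step 2: Nucleophilic attack by Br⁻ on the carbocation completes the addition, giving R–Br.
Total: 2 elementary steps.

2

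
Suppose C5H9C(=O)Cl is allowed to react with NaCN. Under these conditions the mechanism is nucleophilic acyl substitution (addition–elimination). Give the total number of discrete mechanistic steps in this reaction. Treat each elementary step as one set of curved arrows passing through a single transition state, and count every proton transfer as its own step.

Step 1: Nucleophilic addition of CN⁻ to the acyl carbon breaks the π(C=O) bond and yields a tetrahedral, anionic intermediate.
Step 2: An oxygen lone pair re-forms the C=O π bond as the C–Cl σ-bond breaks; Cl⁻ is expelled.
Total: 2 elementary steps.

2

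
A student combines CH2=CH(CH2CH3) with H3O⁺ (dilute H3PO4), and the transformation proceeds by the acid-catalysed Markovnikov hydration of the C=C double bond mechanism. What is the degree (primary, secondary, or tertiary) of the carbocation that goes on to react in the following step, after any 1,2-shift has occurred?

Step 1: Electrophilic addition begins with the π(C=C) electrons forming a bond to the proton of H3O⁺. Following Markovnikov's rule, the resulting cation is secondary. H2O is released.
No single 1,2-shift to an adjacent carbon would give a more-substituted cation, so no rearrangement occurs.

secondary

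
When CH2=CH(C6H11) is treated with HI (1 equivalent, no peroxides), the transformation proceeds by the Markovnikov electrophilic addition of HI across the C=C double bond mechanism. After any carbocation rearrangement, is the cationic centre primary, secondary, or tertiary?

tertiary

Step 1: Electrophilic addition begins with the π(C=C) electrons forming a bond to the proton of HI. Following Markovnikov's rule, the resulting cation is secondary. The H–I bond breaks heterolytically, releasing I⁻.
Step 2: A hydride (H with its bonding pair) migrates from the adjacent cyclohexyl carbon to the cationic centre — a 1,2-hydride shift — upgrading the secondary cation to a tertiary one.
The cation rearranges from secondary to tertiary via a 1,2-hydride shift from the adjacent cyclohexyl carbon; the tertiary cation is what reacts next.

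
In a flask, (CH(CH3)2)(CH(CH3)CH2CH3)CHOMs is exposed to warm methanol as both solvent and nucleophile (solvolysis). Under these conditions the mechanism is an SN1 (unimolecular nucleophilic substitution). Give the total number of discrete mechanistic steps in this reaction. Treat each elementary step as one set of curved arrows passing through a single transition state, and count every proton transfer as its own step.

4

Step 1: Rate-determining heterolysis of the C–O bond gives MsO⁻ and a secondary carbocation.
Step 2: A 1,2-hydride shift from the adjacent sec-butyl carbon moves the positive charge from the secondary centre to an adjacent carbon, generating a more stable tertiary carbocation.
Step 3: CH3OH donates an oxygen lone pair into the empty p orbital of the cation, giving a protonated ether (an oxonium ion).
Step 4: Deprotonation of the oxonium oxygen by solvent methanol yields the neutral ether.
Total: 4 elementary steps.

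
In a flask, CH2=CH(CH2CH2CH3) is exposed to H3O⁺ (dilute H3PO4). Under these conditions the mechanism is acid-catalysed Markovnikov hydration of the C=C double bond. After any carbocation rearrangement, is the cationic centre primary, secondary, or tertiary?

Step 1: Electrophilic addition begins with the π(C=C) electrons forming a bond to the proton of H3O⁺. Following Markovnikov's rule, the resulting cation is secondary. H2O is released.
No single 1,2-shift to an adjacent carbon would give a more-substituted cation, so no rearrangement occurs.

secondary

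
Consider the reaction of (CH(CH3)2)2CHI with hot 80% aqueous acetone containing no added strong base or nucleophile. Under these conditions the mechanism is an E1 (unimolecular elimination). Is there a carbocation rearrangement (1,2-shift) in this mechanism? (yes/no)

The first-formed carbocation is secondary.
The adjacent isopropyl carbon already bears 2 other carbon substituents and has a hydrogen to migrate; after a 1,2-hydride shift from that carbon the positive charge sits on a tertiary centre.
Tertiary is more stable than secondary, so the shift occurs.

yes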